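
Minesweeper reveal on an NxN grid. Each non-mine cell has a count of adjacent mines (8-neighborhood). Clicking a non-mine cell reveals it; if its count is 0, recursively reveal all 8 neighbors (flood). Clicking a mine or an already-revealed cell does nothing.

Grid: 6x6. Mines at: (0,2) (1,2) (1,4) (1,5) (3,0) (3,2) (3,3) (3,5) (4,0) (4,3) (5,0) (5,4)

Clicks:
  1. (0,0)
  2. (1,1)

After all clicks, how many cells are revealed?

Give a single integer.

Click 1 (0,0) count=0: revealed 6 new [(0,0) (0,1) (1,0) (1,1) (2,0) (2,1)] -> total=6
Click 2 (1,1) count=2: revealed 0 new [(none)] -> total=6

Answer: 6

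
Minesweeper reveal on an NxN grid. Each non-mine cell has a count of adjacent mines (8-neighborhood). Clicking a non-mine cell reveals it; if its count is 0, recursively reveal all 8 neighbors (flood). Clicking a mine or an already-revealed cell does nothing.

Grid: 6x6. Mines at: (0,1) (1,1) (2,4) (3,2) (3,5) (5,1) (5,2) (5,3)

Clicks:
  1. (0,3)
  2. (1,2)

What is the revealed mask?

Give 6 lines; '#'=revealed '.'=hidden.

Click 1 (0,3) count=0: revealed 8 new [(0,2) (0,3) (0,4) (0,5) (1,2) (1,3) (1,4) (1,5)] -> total=8
Click 2 (1,2) count=2: revealed 0 new [(none)] -> total=8

Answer: ..####
..####
......
......
......
......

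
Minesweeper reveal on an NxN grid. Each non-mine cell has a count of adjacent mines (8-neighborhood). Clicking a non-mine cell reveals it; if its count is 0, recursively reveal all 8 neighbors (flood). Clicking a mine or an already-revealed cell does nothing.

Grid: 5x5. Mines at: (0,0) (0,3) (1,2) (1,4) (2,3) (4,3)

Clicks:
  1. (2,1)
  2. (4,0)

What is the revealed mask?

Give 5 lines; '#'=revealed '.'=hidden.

Click 1 (2,1) count=1: revealed 1 new [(2,1)] -> total=1
Click 2 (4,0) count=0: revealed 10 new [(1,0) (1,1) (2,0) (2,2) (3,0) (3,1) (3,2) (4,0) (4,1) (4,2)] -> total=11

Answer: .....
##...
###..
###..
###..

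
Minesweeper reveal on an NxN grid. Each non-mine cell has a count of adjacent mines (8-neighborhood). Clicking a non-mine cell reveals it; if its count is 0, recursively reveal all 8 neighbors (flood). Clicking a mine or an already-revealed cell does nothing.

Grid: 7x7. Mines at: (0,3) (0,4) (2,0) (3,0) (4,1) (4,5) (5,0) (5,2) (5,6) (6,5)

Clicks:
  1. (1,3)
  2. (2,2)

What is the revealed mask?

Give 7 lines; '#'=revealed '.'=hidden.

Click 1 (1,3) count=2: revealed 1 new [(1,3)] -> total=1
Click 2 (2,2) count=0: revealed 22 new [(0,5) (0,6) (1,1) (1,2) (1,4) (1,5) (1,6) (2,1) (2,2) (2,3) (2,4) (2,5) (2,6) (3,1) (3,2) (3,3) (3,4) (3,5) (3,6) (4,2) (4,3) (4,4)] -> total=23

Answer: .....##
.######
.######
.######
..###..
.......
.......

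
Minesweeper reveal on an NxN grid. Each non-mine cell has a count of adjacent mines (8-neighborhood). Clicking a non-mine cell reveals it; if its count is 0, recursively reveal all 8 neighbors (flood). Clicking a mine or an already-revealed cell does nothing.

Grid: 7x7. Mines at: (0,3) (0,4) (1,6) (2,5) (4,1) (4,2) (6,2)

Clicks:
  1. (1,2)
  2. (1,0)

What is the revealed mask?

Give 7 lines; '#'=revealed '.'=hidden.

Click 1 (1,2) count=1: revealed 1 new [(1,2)] -> total=1
Click 2 (1,0) count=0: revealed 17 new [(0,0) (0,1) (0,2) (1,0) (1,1) (1,3) (1,4) (2,0) (2,1) (2,2) (2,3) (2,4) (3,0) (3,1) (3,2) (3,3) (3,4)] -> total=18

Answer: ###....
#####..
#####..
#####..
.......
.......
.......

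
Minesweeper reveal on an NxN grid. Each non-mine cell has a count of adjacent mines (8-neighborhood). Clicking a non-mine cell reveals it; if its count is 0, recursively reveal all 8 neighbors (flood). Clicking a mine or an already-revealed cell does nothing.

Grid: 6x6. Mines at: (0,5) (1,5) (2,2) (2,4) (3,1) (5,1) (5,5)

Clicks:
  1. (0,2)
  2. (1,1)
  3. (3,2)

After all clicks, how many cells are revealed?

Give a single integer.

Click 1 (0,2) count=0: revealed 12 new [(0,0) (0,1) (0,2) (0,3) (0,4) (1,0) (1,1) (1,2) (1,3) (1,4) (2,0) (2,1)] -> total=12
Click 2 (1,1) count=1: revealed 0 new [(none)] -> total=12
Click 3 (3,2) count=2: revealed 1 new [(3,2)] -> total=13

Answer: 13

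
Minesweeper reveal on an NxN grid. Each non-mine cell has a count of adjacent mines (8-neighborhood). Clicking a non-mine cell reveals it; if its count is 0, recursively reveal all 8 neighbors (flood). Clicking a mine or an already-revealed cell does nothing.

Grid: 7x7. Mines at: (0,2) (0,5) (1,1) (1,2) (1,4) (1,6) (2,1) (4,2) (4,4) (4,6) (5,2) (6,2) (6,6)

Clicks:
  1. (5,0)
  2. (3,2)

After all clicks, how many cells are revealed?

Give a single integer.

Answer: 9

Derivation:
Click 1 (5,0) count=0: revealed 8 new [(3,0) (3,1) (4,0) (4,1) (5,0) (5,1) (6,0) (6,1)] -> total=8
Click 2 (3,2) count=2: revealed 1 new [(3,2)] -> total=9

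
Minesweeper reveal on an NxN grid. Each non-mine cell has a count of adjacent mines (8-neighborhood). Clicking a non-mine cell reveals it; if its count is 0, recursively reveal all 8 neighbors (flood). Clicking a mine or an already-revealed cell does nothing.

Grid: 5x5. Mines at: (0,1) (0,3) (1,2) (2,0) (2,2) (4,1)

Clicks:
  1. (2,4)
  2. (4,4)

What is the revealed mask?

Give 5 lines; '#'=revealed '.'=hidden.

Answer: .....
...##
...##
..###
..###

Derivation:
Click 1 (2,4) count=0: revealed 10 new [(1,3) (1,4) (2,3) (2,4) (3,2) (3,3) (3,4) (4,2) (4,3) (4,4)] -> total=10
Click 2 (4,4) count=0: revealed 0 new [(none)] -> total=10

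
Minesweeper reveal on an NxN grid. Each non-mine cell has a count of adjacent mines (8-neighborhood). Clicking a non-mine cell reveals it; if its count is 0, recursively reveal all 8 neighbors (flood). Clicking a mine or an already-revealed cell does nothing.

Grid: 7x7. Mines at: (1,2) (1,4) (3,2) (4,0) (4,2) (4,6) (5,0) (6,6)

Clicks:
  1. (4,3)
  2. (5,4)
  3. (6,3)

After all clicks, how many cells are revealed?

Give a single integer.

Click 1 (4,3) count=2: revealed 1 new [(4,3)] -> total=1
Click 2 (5,4) count=0: revealed 18 new [(2,3) (2,4) (2,5) (3,3) (3,4) (3,5) (4,4) (4,5) (5,1) (5,2) (5,3) (5,4) (5,5) (6,1) (6,2) (6,3) (6,4) (6,5)] -> total=19
Click 3 (6,3) count=0: revealed 0 new [(none)] -> total=19

Answer: 19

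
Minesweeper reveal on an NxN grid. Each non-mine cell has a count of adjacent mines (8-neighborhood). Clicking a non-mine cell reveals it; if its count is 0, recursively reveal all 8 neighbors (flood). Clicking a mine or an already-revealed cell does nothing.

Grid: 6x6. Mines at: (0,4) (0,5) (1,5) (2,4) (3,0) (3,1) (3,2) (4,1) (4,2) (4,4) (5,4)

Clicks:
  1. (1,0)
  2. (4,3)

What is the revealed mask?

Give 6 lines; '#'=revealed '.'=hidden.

Click 1 (1,0) count=0: revealed 12 new [(0,0) (0,1) (0,2) (0,3) (1,0) (1,1) (1,2) (1,3) (2,0) (2,1) (2,2) (2,3)] -> total=12
Click 2 (4,3) count=4: revealed 1 new [(4,3)] -> total=13

Answer: ####..
####..
####..
......
...#..
......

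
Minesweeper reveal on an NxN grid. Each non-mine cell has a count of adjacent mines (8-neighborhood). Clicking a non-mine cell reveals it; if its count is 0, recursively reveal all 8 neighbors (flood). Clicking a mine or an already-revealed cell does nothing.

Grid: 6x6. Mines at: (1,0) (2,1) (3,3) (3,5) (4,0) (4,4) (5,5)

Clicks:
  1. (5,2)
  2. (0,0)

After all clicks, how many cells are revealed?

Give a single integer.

Answer: 7

Derivation:
Click 1 (5,2) count=0: revealed 6 new [(4,1) (4,2) (4,3) (5,1) (5,2) (5,3)] -> total=6
Click 2 (0,0) count=1: revealed 1 new [(0,0)] -> total=7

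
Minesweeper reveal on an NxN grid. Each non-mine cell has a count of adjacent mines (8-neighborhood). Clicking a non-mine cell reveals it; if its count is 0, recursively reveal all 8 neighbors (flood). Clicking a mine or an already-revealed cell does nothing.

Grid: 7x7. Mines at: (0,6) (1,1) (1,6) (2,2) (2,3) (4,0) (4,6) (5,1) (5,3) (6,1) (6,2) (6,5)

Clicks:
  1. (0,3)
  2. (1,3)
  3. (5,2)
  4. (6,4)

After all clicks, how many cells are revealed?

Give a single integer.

Click 1 (0,3) count=0: revealed 8 new [(0,2) (0,3) (0,4) (0,5) (1,2) (1,3) (1,4) (1,5)] -> total=8
Click 2 (1,3) count=2: revealed 0 new [(none)] -> total=8
Click 3 (5,2) count=4: revealed 1 new [(5,2)] -> total=9
Click 4 (6,4) count=2: revealed 1 new [(6,4)] -> total=10

Answer: 10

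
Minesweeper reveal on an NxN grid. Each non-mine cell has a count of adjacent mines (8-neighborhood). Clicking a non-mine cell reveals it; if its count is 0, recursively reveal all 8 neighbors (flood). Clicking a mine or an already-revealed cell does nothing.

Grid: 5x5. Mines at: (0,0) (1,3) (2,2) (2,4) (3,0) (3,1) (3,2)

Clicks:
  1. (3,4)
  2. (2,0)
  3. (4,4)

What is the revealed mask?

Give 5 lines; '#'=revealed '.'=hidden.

Answer: .....
.....
#....
...##
...##

Derivation:
Click 1 (3,4) count=1: revealed 1 new [(3,4)] -> total=1
Click 2 (2,0) count=2: revealed 1 new [(2,0)] -> total=2
Click 3 (4,4) count=0: revealed 3 new [(3,3) (4,3) (4,4)] -> total=5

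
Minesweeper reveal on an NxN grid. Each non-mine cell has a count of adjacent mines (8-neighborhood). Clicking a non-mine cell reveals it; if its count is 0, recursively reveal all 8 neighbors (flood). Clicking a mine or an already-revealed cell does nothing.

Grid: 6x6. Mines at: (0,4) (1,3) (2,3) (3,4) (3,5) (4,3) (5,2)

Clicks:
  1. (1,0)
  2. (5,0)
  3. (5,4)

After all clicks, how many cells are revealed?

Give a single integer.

Click 1 (1,0) count=0: revealed 17 new [(0,0) (0,1) (0,2) (1,0) (1,1) (1,2) (2,0) (2,1) (2,2) (3,0) (3,1) (3,2) (4,0) (4,1) (4,2) (5,0) (5,1)] -> total=17
Click 2 (5,0) count=0: revealed 0 new [(none)] -> total=17
Click 3 (5,4) count=1: revealed 1 new [(5,4)] -> total=18

Answer: 18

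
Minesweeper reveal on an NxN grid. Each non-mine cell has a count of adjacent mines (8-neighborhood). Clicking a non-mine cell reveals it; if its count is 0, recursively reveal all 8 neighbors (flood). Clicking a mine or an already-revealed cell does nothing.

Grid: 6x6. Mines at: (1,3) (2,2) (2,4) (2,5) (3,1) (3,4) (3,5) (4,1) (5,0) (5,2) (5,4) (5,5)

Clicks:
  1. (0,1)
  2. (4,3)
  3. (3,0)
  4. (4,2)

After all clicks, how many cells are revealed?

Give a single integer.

Answer: 11

Derivation:
Click 1 (0,1) count=0: revealed 8 new [(0,0) (0,1) (0,2) (1,0) (1,1) (1,2) (2,0) (2,1)] -> total=8
Click 2 (4,3) count=3: revealed 1 new [(4,3)] -> total=9
Click 3 (3,0) count=2: revealed 1 new [(3,0)] -> total=10
Click 4 (4,2) count=3: revealed 1 new [(4,2)] -> total=11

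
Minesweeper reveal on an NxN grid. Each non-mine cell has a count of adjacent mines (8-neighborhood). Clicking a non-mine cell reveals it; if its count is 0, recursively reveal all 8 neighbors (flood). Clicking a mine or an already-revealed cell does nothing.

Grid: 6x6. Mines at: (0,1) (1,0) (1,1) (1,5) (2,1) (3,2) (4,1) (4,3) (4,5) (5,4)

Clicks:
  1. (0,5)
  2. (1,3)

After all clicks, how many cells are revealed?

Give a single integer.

Answer: 10

Derivation:
Click 1 (0,5) count=1: revealed 1 new [(0,5)] -> total=1
Click 2 (1,3) count=0: revealed 9 new [(0,2) (0,3) (0,4) (1,2) (1,3) (1,4) (2,2) (2,3) (2,4)] -> total=10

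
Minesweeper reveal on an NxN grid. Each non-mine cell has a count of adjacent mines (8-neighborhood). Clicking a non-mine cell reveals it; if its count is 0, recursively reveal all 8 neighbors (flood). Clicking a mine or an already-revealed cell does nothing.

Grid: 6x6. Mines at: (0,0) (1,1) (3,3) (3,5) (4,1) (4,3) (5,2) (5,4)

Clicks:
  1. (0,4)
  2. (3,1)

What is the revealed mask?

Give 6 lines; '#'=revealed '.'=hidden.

Answer: ..####
..####
..####
.#....
......
......

Derivation:
Click 1 (0,4) count=0: revealed 12 new [(0,2) (0,3) (0,4) (0,5) (1,2) (1,3) (1,4) (1,5) (2,2) (2,3) (2,4) (2,5)] -> total=12
Click 2 (3,1) count=1: revealed 1 new [(3,1)] -> total=13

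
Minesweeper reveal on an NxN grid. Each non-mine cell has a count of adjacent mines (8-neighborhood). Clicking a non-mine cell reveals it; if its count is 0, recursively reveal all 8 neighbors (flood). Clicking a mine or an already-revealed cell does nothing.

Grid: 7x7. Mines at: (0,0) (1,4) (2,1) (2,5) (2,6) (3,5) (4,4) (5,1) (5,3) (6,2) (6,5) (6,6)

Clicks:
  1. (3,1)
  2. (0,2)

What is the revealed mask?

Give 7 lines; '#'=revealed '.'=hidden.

Click 1 (3,1) count=1: revealed 1 new [(3,1)] -> total=1
Click 2 (0,2) count=0: revealed 6 new [(0,1) (0,2) (0,3) (1,1) (1,2) (1,3)] -> total=7

Answer: .###...
.###...
.......
.#.....
.......
.......
.......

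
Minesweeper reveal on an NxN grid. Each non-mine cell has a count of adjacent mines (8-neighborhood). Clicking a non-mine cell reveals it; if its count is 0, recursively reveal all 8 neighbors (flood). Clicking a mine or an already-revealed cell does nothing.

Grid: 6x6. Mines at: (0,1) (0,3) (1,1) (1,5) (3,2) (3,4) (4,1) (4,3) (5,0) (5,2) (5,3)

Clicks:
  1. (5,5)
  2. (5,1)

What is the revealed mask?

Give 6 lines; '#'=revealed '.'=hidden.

Answer: ......
......
......
......
....##
.#..##

Derivation:
Click 1 (5,5) count=0: revealed 4 new [(4,4) (4,5) (5,4) (5,5)] -> total=4
Click 2 (5,1) count=3: revealed 1 new [(5,1)] -> total=5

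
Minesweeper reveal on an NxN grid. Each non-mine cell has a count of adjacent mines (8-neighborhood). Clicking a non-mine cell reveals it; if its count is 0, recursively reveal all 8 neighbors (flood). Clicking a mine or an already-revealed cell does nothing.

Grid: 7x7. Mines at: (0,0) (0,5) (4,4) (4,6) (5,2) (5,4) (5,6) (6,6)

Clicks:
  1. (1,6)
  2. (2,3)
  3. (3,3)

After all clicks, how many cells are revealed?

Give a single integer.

Click 1 (1,6) count=1: revealed 1 new [(1,6)] -> total=1
Click 2 (2,3) count=0: revealed 32 new [(0,1) (0,2) (0,3) (0,4) (1,0) (1,1) (1,2) (1,3) (1,4) (1,5) (2,0) (2,1) (2,2) (2,3) (2,4) (2,5) (2,6) (3,0) (3,1) (3,2) (3,3) (3,4) (3,5) (3,6) (4,0) (4,1) (4,2) (4,3) (5,0) (5,1) (6,0) (6,1)] -> total=33
Click 3 (3,3) count=1: revealed 0 new [(none)] -> total=33

Answer: 33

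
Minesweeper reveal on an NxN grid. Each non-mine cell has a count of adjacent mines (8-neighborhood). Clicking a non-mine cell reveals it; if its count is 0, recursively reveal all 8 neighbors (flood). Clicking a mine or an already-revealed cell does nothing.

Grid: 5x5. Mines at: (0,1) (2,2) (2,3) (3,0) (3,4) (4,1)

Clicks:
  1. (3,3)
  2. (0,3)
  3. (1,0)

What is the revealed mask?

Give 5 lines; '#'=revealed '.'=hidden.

Click 1 (3,3) count=3: revealed 1 new [(3,3)] -> total=1
Click 2 (0,3) count=0: revealed 6 new [(0,2) (0,3) (0,4) (1,2) (1,3) (1,4)] -> total=7
Click 3 (1,0) count=1: revealed 1 new [(1,0)] -> total=8

Answer: ..###
#.###
.....
...#.
.....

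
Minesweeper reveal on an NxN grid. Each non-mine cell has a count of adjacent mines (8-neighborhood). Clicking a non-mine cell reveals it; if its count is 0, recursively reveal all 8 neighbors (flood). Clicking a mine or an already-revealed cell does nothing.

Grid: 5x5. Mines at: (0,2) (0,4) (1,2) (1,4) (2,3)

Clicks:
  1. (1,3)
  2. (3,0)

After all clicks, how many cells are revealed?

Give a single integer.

Click 1 (1,3) count=5: revealed 1 new [(1,3)] -> total=1
Click 2 (3,0) count=0: revealed 17 new [(0,0) (0,1) (1,0) (1,1) (2,0) (2,1) (2,2) (3,0) (3,1) (3,2) (3,3) (3,4) (4,0) (4,1) (4,2) (4,3) (4,4)] -> total=18

Answer: 18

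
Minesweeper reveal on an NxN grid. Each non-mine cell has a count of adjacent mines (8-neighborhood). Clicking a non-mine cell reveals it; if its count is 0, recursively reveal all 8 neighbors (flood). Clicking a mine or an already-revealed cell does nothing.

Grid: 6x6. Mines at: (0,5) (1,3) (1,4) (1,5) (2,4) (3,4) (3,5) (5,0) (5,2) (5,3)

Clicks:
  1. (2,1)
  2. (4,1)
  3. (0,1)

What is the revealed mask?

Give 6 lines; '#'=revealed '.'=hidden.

Answer: ###...
###...
####..
####..
####..
......

Derivation:
Click 1 (2,1) count=0: revealed 18 new [(0,0) (0,1) (0,2) (1,0) (1,1) (1,2) (2,0) (2,1) (2,2) (2,3) (3,0) (3,1) (3,2) (3,3) (4,0) (4,1) (4,2) (4,3)] -> total=18
Click 2 (4,1) count=2: revealed 0 new [(none)] -> total=18
Click 3 (0,1) count=0: revealed 0 new [(none)] -> total=18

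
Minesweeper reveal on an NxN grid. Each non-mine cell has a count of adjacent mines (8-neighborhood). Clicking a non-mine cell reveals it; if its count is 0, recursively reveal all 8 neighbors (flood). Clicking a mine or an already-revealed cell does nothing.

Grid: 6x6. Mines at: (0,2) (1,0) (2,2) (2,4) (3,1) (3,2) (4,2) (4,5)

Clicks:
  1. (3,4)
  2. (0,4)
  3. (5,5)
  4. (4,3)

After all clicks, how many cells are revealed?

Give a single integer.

Click 1 (3,4) count=2: revealed 1 new [(3,4)] -> total=1
Click 2 (0,4) count=0: revealed 6 new [(0,3) (0,4) (0,5) (1,3) (1,4) (1,5)] -> total=7
Click 3 (5,5) count=1: revealed 1 new [(5,5)] -> total=8
Click 4 (4,3) count=2: revealed 1 new [(4,3)] -> total=9

Answer: 9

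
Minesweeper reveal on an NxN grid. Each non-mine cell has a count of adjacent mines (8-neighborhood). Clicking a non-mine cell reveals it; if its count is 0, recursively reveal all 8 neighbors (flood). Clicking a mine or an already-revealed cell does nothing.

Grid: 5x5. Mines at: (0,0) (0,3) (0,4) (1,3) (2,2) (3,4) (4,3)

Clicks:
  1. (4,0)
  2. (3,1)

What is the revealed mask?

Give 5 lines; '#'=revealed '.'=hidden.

Answer: .....
##...
##...
###..
###..

Derivation:
Click 1 (4,0) count=0: revealed 10 new [(1,0) (1,1) (2,0) (2,1) (3,0) (3,1) (3,2) (4,0) (4,1) (4,2)] -> total=10
Click 2 (3,1) count=1: revealed 0 new [(none)] -> total=10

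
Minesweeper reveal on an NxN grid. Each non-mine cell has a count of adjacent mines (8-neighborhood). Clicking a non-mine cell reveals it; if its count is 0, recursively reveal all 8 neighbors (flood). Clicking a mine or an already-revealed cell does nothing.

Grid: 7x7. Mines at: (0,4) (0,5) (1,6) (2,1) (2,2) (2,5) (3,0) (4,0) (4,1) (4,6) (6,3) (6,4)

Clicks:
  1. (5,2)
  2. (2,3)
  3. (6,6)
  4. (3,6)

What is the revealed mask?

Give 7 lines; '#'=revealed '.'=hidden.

Answer: .......
.......
...#...
......#
.......
..#..##
.....##

Derivation:
Click 1 (5,2) count=2: revealed 1 new [(5,2)] -> total=1
Click 2 (2,3) count=1: revealed 1 new [(2,3)] -> total=2
Click 3 (6,6) count=0: revealed 4 new [(5,5) (5,6) (6,5) (6,6)] -> total=6
Click 4 (3,6) count=2: revealed 1 new [(3,6)] -> total=7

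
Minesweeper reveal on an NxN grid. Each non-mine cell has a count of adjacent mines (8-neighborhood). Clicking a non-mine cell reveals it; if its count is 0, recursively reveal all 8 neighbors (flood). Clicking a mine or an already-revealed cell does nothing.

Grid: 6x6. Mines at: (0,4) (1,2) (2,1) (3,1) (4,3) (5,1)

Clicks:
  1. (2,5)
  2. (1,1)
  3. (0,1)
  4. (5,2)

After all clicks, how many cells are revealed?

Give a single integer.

Answer: 16

Derivation:
Click 1 (2,5) count=0: revealed 13 new [(1,3) (1,4) (1,5) (2,3) (2,4) (2,5) (3,3) (3,4) (3,5) (4,4) (4,5) (5,4) (5,5)] -> total=13
Click 2 (1,1) count=2: revealed 1 new [(1,1)] -> total=14
Click 3 (0,1) count=1: revealed 1 new [(0,1)] -> total=15
Click 4 (5,2) count=2: revealed 1 new [(5,2)] -> total=16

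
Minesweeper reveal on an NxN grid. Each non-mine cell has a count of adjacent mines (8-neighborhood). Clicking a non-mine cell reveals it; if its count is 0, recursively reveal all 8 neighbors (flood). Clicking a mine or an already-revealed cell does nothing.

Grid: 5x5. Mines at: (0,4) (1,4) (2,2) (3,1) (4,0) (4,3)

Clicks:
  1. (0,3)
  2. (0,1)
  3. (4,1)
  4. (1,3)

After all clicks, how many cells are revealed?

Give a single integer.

Answer: 11

Derivation:
Click 1 (0,3) count=2: revealed 1 new [(0,3)] -> total=1
Click 2 (0,1) count=0: revealed 9 new [(0,0) (0,1) (0,2) (1,0) (1,1) (1,2) (1,3) (2,0) (2,1)] -> total=10
Click 3 (4,1) count=2: revealed 1 new [(4,1)] -> total=11
Click 4 (1,3) count=3: revealed 0 new [(none)] -> total=11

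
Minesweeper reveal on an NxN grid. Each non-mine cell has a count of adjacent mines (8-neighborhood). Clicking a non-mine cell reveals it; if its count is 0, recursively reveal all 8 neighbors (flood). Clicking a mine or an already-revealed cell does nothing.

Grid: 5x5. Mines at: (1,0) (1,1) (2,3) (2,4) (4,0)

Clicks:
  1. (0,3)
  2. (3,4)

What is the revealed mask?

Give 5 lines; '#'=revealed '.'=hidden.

Click 1 (0,3) count=0: revealed 6 new [(0,2) (0,3) (0,4) (1,2) (1,3) (1,4)] -> total=6
Click 2 (3,4) count=2: revealed 1 new [(3,4)] -> total=7

Answer: ..###
..###
.....
....#
.....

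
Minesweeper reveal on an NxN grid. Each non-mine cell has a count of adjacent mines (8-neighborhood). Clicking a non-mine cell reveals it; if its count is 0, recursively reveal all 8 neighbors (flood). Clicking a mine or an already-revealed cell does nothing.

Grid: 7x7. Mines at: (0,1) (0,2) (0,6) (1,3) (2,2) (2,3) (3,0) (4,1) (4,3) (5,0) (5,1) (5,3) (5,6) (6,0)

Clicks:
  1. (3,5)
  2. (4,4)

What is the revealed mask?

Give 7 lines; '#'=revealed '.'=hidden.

Answer: .......
....###
....###
....###
....###
.......
.......

Derivation:
Click 1 (3,5) count=0: revealed 12 new [(1,4) (1,5) (1,6) (2,4) (2,5) (2,6) (3,4) (3,5) (3,6) (4,4) (4,5) (4,6)] -> total=12
Click 2 (4,4) count=2: revealed 0 new [(none)] -> total=12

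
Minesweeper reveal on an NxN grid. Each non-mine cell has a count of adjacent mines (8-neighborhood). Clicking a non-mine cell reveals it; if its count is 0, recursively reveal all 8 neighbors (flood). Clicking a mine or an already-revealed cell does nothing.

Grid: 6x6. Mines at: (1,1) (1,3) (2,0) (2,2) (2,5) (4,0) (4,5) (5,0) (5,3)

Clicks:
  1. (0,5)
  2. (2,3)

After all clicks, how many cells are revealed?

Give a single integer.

Answer: 5

Derivation:
Click 1 (0,5) count=0: revealed 4 new [(0,4) (0,5) (1,4) (1,5)] -> total=4
Click 2 (2,3) count=2: revealed 1 new [(2,3)] -> total=5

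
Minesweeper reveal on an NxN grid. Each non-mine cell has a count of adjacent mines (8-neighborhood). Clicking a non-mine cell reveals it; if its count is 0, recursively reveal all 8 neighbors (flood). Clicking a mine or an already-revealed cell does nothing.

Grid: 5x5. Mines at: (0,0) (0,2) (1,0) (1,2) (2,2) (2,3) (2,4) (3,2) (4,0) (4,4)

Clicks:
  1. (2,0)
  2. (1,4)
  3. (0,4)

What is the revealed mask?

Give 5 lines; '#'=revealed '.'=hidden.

Click 1 (2,0) count=1: revealed 1 new [(2,0)] -> total=1
Click 2 (1,4) count=2: revealed 1 new [(1,4)] -> total=2
Click 3 (0,4) count=0: revealed 3 new [(0,3) (0,4) (1,3)] -> total=5

Answer: ...##
...##
#....
.....
.....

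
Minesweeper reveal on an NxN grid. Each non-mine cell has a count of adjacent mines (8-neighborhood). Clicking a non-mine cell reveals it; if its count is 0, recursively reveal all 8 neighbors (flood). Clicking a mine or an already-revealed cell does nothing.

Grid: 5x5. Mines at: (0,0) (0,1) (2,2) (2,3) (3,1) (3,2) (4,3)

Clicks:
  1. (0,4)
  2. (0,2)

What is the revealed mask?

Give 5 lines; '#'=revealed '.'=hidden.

Answer: ..###
..###
.....
.....
.....

Derivation:
Click 1 (0,4) count=0: revealed 6 new [(0,2) (0,3) (0,4) (1,2) (1,3) (1,4)] -> total=6
Click 2 (0,2) count=1: revealed 0 new [(none)] -> total=6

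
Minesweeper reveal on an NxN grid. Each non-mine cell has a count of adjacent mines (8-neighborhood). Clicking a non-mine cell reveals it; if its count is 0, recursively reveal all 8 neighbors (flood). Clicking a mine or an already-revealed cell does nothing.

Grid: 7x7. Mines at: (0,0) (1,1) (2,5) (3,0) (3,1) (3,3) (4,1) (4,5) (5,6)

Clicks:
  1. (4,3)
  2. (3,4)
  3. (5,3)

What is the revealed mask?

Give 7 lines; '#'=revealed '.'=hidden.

Click 1 (4,3) count=1: revealed 1 new [(4,3)] -> total=1
Click 2 (3,4) count=3: revealed 1 new [(3,4)] -> total=2
Click 3 (5,3) count=0: revealed 14 new [(4,2) (4,4) (5,0) (5,1) (5,2) (5,3) (5,4) (5,5) (6,0) (6,1) (6,2) (6,3) (6,4) (6,5)] -> total=16

Answer: .......
.......
.......
....#..
..###..
######.
######.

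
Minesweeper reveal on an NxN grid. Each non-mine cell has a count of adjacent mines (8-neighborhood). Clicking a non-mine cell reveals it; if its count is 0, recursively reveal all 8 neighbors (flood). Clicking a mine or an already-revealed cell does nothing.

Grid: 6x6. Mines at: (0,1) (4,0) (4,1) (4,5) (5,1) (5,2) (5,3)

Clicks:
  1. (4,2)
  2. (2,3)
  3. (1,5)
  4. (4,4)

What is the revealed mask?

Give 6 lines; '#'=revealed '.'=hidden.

Click 1 (4,2) count=4: revealed 1 new [(4,2)] -> total=1
Click 2 (2,3) count=0: revealed 24 new [(0,2) (0,3) (0,4) (0,5) (1,0) (1,1) (1,2) (1,3) (1,4) (1,5) (2,0) (2,1) (2,2) (2,3) (2,4) (2,5) (3,0) (3,1) (3,2) (3,3) (3,4) (3,5) (4,3) (4,4)] -> total=25
Click 3 (1,5) count=0: revealed 0 new [(none)] -> total=25
Click 4 (4,4) count=2: revealed 0 new [(none)] -> total=25

Answer: ..####
######
######
######
..###.
......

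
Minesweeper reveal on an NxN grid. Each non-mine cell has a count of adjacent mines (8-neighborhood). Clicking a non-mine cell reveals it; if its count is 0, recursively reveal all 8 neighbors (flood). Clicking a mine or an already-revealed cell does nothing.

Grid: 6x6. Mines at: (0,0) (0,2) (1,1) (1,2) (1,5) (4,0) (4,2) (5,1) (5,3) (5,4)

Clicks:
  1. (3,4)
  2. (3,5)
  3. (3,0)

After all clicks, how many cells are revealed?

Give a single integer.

Answer: 10

Derivation:
Click 1 (3,4) count=0: revealed 9 new [(2,3) (2,4) (2,5) (3,3) (3,4) (3,5) (4,3) (4,4) (4,5)] -> total=9
Click 2 (3,5) count=0: revealed 0 new [(none)] -> total=9
Click 3 (3,0) count=1: revealed 1 new [(3,0)] -> total=10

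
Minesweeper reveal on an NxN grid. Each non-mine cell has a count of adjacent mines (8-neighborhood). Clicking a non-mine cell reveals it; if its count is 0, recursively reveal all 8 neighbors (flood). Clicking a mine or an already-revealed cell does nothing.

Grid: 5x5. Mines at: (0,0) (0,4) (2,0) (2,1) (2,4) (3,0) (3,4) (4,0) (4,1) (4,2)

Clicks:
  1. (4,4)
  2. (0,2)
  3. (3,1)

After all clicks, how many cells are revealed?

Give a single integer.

Click 1 (4,4) count=1: revealed 1 new [(4,4)] -> total=1
Click 2 (0,2) count=0: revealed 6 new [(0,1) (0,2) (0,3) (1,1) (1,2) (1,3)] -> total=7
Click 3 (3,1) count=6: revealed 1 new [(3,1)] -> total=8

Answer: 8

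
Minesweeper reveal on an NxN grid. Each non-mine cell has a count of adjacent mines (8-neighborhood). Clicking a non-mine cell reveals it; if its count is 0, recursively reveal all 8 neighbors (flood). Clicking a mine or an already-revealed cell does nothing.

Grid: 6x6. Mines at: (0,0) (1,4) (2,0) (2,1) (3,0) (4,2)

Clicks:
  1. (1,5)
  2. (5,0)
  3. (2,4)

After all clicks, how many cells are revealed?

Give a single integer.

Click 1 (1,5) count=1: revealed 1 new [(1,5)] -> total=1
Click 2 (5,0) count=0: revealed 4 new [(4,0) (4,1) (5,0) (5,1)] -> total=5
Click 3 (2,4) count=1: revealed 1 new [(2,4)] -> total=6

Answer: 6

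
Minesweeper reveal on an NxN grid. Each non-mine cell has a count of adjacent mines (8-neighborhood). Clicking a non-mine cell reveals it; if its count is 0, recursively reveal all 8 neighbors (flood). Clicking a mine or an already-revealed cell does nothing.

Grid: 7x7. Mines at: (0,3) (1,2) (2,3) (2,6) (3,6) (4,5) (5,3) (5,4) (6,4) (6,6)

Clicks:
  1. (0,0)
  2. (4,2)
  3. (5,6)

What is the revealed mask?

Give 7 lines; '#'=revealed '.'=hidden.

Click 1 (0,0) count=0: revealed 19 new [(0,0) (0,1) (1,0) (1,1) (2,0) (2,1) (2,2) (3,0) (3,1) (3,2) (4,0) (4,1) (4,2) (5,0) (5,1) (5,2) (6,0) (6,1) (6,2)] -> total=19
Click 2 (4,2) count=1: revealed 0 new [(none)] -> total=19
Click 3 (5,6) count=2: revealed 1 new [(5,6)] -> total=20

Answer: ##.....
##.....
###....
###....
###....
###...#
###....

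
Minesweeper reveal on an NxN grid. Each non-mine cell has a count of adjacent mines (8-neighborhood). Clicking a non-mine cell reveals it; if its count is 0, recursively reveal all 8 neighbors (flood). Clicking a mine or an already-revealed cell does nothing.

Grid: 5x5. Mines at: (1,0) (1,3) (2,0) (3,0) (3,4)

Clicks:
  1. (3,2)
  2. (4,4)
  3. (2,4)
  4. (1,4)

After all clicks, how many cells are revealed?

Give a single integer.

Answer: 12

Derivation:
Click 1 (3,2) count=0: revealed 9 new [(2,1) (2,2) (2,3) (3,1) (3,2) (3,3) (4,1) (4,2) (4,3)] -> total=9
Click 2 (4,4) count=1: revealed 1 new [(4,4)] -> total=10
Click 3 (2,4) count=2: revealed 1 new [(2,4)] -> total=11
Click 4 (1,4) count=1: revealed 1 new [(1,4)] -> total=12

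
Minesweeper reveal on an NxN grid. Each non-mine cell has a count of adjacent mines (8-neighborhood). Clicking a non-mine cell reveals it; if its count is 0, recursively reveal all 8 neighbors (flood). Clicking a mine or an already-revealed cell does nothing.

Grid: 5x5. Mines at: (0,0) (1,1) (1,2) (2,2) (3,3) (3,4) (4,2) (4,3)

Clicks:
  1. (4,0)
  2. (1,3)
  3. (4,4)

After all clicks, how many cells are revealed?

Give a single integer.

Answer: 8

Derivation:
Click 1 (4,0) count=0: revealed 6 new [(2,0) (2,1) (3,0) (3,1) (4,0) (4,1)] -> total=6
Click 2 (1,3) count=2: revealed 1 new [(1,3)] -> total=7
Click 3 (4,4) count=3: revealed 1 new [(4,4)] -> total=8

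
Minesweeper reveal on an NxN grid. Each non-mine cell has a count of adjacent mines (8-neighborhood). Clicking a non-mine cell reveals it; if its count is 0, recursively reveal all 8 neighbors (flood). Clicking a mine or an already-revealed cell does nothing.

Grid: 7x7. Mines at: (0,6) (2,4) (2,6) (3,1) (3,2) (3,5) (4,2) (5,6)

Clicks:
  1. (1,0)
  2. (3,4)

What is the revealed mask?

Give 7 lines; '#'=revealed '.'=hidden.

Answer: ######.
######.
####...
....#..
.......
.......
.......

Derivation:
Click 1 (1,0) count=0: revealed 16 new [(0,0) (0,1) (0,2) (0,3) (0,4) (0,5) (1,0) (1,1) (1,2) (1,3) (1,4) (1,5) (2,0) (2,1) (2,2) (2,3)] -> total=16
Click 2 (3,4) count=2: revealed 1 new [(3,4)] -> total=17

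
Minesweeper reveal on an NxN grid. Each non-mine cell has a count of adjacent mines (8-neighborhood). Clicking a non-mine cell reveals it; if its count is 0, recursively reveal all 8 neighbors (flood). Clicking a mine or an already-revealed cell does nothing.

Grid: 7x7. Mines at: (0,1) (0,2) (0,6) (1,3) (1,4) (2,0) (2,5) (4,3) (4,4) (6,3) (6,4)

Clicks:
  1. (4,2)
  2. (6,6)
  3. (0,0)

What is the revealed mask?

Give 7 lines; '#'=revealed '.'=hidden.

Click 1 (4,2) count=1: revealed 1 new [(4,2)] -> total=1
Click 2 (6,6) count=0: revealed 8 new [(3,5) (3,6) (4,5) (4,6) (5,5) (5,6) (6,5) (6,6)] -> total=9
Click 3 (0,0) count=1: revealed 1 new [(0,0)] -> total=10

Answer: #......
.......
.......
.....##
..#..##
.....##
.....##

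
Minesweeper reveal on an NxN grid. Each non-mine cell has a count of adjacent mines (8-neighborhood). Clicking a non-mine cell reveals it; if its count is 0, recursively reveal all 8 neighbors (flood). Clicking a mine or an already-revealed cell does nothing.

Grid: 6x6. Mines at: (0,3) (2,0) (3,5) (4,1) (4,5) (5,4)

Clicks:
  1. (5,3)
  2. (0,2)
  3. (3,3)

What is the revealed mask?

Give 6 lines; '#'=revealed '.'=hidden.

Answer: ..#...
.####.
.####.
.####.
..###.
...#..

Derivation:
Click 1 (5,3) count=1: revealed 1 new [(5,3)] -> total=1
Click 2 (0,2) count=1: revealed 1 new [(0,2)] -> total=2
Click 3 (3,3) count=0: revealed 15 new [(1,1) (1,2) (1,3) (1,4) (2,1) (2,2) (2,3) (2,4) (3,1) (3,2) (3,3) (3,4) (4,2) (4,3) (4,4)] -> total=17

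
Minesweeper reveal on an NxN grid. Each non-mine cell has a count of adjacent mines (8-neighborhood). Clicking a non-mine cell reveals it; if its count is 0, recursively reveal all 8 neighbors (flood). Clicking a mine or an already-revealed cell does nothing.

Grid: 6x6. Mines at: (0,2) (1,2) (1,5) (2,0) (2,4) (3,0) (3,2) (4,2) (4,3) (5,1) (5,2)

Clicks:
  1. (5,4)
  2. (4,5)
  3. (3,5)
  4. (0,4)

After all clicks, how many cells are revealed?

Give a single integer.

Answer: 7

Derivation:
Click 1 (5,4) count=1: revealed 1 new [(5,4)] -> total=1
Click 2 (4,5) count=0: revealed 5 new [(3,4) (3,5) (4,4) (4,5) (5,5)] -> total=6
Click 3 (3,5) count=1: revealed 0 new [(none)] -> total=6
Click 4 (0,4) count=1: revealed 1 new [(0,4)] -> total=7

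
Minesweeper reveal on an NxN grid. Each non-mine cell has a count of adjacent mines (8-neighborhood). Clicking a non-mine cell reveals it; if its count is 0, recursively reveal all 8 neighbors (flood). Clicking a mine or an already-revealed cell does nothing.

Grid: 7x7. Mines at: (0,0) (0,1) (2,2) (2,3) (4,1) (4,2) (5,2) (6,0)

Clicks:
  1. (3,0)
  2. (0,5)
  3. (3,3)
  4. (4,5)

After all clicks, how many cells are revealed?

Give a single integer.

Answer: 30

Derivation:
Click 1 (3,0) count=1: revealed 1 new [(3,0)] -> total=1
Click 2 (0,5) count=0: revealed 29 new [(0,2) (0,3) (0,4) (0,5) (0,6) (1,2) (1,3) (1,4) (1,5) (1,6) (2,4) (2,5) (2,6) (3,3) (3,4) (3,5) (3,6) (4,3) (4,4) (4,5) (4,6) (5,3) (5,4) (5,5) (5,6) (6,3) (6,4) (6,5) (6,6)] -> total=30
Click 3 (3,3) count=3: revealed 0 new [(none)] -> total=30
Click 4 (4,5) count=0: revealed 0 new [(none)] -> total=30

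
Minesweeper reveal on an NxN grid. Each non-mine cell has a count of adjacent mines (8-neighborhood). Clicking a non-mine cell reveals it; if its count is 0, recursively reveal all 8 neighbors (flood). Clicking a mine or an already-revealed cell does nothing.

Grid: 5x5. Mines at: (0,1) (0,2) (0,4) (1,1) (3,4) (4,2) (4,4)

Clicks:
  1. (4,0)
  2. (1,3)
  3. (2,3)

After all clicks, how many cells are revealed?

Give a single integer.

Click 1 (4,0) count=0: revealed 6 new [(2,0) (2,1) (3,0) (3,1) (4,0) (4,1)] -> total=6
Click 2 (1,3) count=2: revealed 1 new [(1,3)] -> total=7
Click 3 (2,3) count=1: revealed 1 new [(2,3)] -> total=8

Answer: 8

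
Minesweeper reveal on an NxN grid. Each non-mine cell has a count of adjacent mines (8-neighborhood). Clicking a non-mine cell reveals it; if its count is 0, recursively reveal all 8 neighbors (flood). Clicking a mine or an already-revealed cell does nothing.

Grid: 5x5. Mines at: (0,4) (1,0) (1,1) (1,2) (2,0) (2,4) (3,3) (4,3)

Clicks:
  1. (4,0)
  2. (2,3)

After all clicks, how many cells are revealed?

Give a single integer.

Click 1 (4,0) count=0: revealed 6 new [(3,0) (3,1) (3,2) (4,0) (4,1) (4,2)] -> total=6
Click 2 (2,3) count=3: revealed 1 new [(2,3)] -> total=7

Answer: 7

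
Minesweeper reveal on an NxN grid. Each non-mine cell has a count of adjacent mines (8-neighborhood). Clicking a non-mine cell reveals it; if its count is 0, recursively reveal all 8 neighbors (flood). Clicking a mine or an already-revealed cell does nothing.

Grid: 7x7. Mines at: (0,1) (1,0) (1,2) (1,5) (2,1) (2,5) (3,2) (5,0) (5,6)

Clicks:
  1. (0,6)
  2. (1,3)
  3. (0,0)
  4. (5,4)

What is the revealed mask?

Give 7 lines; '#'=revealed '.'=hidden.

Click 1 (0,6) count=1: revealed 1 new [(0,6)] -> total=1
Click 2 (1,3) count=1: revealed 1 new [(1,3)] -> total=2
Click 3 (0,0) count=2: revealed 1 new [(0,0)] -> total=3
Click 4 (5,4) count=0: revealed 18 new [(3,3) (3,4) (3,5) (4,1) (4,2) (4,3) (4,4) (4,5) (5,1) (5,2) (5,3) (5,4) (5,5) (6,1) (6,2) (6,3) (6,4) (6,5)] -> total=21

Answer: #.....#
...#...
.......
...###.
.#####.
.#####.
.#####.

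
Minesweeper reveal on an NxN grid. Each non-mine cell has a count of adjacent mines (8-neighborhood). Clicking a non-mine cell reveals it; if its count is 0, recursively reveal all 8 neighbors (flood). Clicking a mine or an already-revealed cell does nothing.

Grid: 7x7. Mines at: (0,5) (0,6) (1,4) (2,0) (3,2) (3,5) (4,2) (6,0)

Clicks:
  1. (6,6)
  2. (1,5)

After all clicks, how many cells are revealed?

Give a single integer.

Answer: 17

Derivation:
Click 1 (6,6) count=0: revealed 16 new [(4,3) (4,4) (4,5) (4,6) (5,1) (5,2) (5,3) (5,4) (5,5) (5,6) (6,1) (6,2) (6,3) (6,4) (6,5) (6,6)] -> total=16
Click 2 (1,5) count=3: revealed 1 new [(1,5)] -> total=17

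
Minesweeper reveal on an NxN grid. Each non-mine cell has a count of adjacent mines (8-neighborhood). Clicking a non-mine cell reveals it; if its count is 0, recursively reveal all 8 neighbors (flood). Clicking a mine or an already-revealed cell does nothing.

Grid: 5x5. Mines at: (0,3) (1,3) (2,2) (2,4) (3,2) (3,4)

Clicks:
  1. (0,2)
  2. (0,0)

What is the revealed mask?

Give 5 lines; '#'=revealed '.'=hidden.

Click 1 (0,2) count=2: revealed 1 new [(0,2)] -> total=1
Click 2 (0,0) count=0: revealed 11 new [(0,0) (0,1) (1,0) (1,1) (1,2) (2,0) (2,1) (3,0) (3,1) (4,0) (4,1)] -> total=12

Answer: ###..
###..
##...
##...
##...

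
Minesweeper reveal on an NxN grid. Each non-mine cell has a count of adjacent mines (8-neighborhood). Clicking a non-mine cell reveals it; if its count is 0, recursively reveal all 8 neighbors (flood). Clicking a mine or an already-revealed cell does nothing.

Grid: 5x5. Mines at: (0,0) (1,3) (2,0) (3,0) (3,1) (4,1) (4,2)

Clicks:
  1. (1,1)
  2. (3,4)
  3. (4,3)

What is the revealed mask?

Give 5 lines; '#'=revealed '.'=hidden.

Click 1 (1,1) count=2: revealed 1 new [(1,1)] -> total=1
Click 2 (3,4) count=0: revealed 6 new [(2,3) (2,4) (3,3) (3,4) (4,3) (4,4)] -> total=7
Click 3 (4,3) count=1: revealed 0 new [(none)] -> total=7

Answer: .....
.#...
...##
...##
...##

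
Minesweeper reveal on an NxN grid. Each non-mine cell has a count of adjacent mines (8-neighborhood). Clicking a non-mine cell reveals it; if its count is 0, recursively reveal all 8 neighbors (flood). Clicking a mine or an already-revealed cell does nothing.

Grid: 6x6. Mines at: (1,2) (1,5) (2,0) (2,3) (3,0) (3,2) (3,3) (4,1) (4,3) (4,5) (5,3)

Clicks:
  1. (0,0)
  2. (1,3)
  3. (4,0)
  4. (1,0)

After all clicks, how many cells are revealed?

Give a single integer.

Click 1 (0,0) count=0: revealed 4 new [(0,0) (0,1) (1,0) (1,1)] -> total=4
Click 2 (1,3) count=2: revealed 1 new [(1,3)] -> total=5
Click 3 (4,0) count=2: revealed 1 new [(4,0)] -> total=6
Click 4 (1,0) count=1: revealed 0 new [(none)] -> total=6

Answer: 6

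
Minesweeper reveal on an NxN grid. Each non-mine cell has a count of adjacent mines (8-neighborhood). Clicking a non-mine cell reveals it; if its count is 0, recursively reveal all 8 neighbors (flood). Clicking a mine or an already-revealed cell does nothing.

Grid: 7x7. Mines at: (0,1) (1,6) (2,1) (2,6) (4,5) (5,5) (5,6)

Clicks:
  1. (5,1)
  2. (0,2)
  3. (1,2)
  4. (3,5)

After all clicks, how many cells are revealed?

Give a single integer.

Click 1 (5,1) count=0: revealed 33 new [(0,2) (0,3) (0,4) (0,5) (1,2) (1,3) (1,4) (1,5) (2,2) (2,3) (2,4) (2,5) (3,0) (3,1) (3,2) (3,3) (3,4) (3,5) (4,0) (4,1) (4,2) (4,3) (4,4) (5,0) (5,1) (5,2) (5,3) (5,4) (6,0) (6,1) (6,2) (6,3) (6,4)] -> total=33
Click 2 (0,2) count=1: revealed 0 new [(none)] -> total=33
Click 3 (1,2) count=2: revealed 0 new [(none)] -> total=33
Click 4 (3,5) count=2: revealed 0 new [(none)] -> total=33

Answer: 33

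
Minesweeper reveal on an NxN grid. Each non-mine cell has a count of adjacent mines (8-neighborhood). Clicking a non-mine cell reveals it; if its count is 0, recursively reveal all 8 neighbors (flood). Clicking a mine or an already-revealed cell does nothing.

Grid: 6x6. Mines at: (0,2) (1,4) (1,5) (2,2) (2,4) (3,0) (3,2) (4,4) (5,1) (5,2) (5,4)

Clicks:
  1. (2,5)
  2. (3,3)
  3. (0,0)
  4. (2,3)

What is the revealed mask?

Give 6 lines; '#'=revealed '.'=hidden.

Answer: ##....
##....
##.#.#
...#..
......
......

Derivation:
Click 1 (2,5) count=3: revealed 1 new [(2,5)] -> total=1
Click 2 (3,3) count=4: revealed 1 new [(3,3)] -> total=2
Click 3 (0,0) count=0: revealed 6 new [(0,0) (0,1) (1,0) (1,1) (2,0) (2,1)] -> total=8
Click 4 (2,3) count=4: revealed 1 new [(2,3)] -> total=9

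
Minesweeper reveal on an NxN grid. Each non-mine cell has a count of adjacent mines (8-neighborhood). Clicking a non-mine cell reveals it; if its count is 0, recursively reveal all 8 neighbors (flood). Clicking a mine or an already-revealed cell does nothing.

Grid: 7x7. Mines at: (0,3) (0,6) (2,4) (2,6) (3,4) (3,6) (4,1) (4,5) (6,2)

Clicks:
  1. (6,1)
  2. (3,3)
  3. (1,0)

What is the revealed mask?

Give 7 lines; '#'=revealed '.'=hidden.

Answer: ###....
####...
####...
####...
.......
.......
.#.....

Derivation:
Click 1 (6,1) count=1: revealed 1 new [(6,1)] -> total=1
Click 2 (3,3) count=2: revealed 1 new [(3,3)] -> total=2
Click 3 (1,0) count=0: revealed 14 new [(0,0) (0,1) (0,2) (1,0) (1,1) (1,2) (1,3) (2,0) (2,1) (2,2) (2,3) (3,0) (3,1) (3,2)] -> total=16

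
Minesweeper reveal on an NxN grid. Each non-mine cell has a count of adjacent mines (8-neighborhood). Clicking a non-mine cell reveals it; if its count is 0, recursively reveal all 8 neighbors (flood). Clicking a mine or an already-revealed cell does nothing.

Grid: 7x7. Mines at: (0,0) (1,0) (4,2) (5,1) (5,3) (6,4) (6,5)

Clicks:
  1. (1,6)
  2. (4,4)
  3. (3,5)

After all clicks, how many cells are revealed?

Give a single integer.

Click 1 (1,6) count=0: revealed 31 new [(0,1) (0,2) (0,3) (0,4) (0,5) (0,6) (1,1) (1,2) (1,3) (1,4) (1,5) (1,6) (2,1) (2,2) (2,3) (2,4) (2,5) (2,6) (3,1) (3,2) (3,3) (3,4) (3,5) (3,6) (4,3) (4,4) (4,5) (4,6) (5,4) (5,5) (5,6)] -> total=31
Click 2 (4,4) count=1: revealed 0 new [(none)] -> total=31
Click 3 (3,5) count=0: revealed 0 new [(none)] -> total=31

Answer: 31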